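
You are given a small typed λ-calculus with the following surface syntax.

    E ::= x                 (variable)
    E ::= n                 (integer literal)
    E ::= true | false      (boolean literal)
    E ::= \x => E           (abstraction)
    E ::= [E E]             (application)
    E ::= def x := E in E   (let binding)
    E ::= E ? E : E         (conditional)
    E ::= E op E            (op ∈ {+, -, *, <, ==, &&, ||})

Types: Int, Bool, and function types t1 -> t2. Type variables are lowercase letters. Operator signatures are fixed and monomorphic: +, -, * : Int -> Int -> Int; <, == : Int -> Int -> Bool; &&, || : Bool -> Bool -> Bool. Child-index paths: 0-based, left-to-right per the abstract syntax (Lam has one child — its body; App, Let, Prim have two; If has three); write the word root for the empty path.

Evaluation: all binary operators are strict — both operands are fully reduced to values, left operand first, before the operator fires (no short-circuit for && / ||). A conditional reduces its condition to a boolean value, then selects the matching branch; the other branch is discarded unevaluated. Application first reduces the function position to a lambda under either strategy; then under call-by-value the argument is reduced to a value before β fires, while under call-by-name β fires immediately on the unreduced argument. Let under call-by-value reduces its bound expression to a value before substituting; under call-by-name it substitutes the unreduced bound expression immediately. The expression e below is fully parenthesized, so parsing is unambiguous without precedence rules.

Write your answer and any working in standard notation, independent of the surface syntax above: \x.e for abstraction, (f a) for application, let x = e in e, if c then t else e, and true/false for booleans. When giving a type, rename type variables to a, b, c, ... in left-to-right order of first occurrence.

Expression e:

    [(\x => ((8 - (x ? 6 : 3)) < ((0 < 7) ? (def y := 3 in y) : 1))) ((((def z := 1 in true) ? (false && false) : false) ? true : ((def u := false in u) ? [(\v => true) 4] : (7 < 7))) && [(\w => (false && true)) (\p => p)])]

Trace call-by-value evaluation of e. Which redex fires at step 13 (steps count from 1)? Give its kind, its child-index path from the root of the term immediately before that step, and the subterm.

Derivation:
step 0: ((\x.((8 - (if x then 6 else 3)) < (if (0 < 7) then (let y = 3 in y) else 1))) ((if (if (let z = 1 in true) then (false && false) else false) then true else (if (let u = false in u) then ((\v.true) 4) else (7 < 7))) && ((\w.(false && true)) (\p.p))))
step 1: [let@1.0.0.0] ((\x.((8 - (if x then 6 else 3)) < (if (0 < 7) then (let y = 3 in y) else 1))) ((if (if true then (false && false) else false) then true else (if (let u = false in u) then ((\v.true) 4) else (7 < 7))) && ((\w.(false && true)) (\p.p))))
step 2: [if@1.0.0] ((\x.((8 - (if x then 6 else 3)) < (if (0 < 7) then (let y = 3 in y) else 1))) ((if (false && false) then true else (if (let u = false in u) then ((\v.true) 4) else (7 < 7))) && ((\w.(false && true)) (\p.p))))
step 3: [delta@1.0.0] ((\x.((8 - (if x then 6 else 3)) < (if (0 < 7) then (let y = 3 in y) else 1))) ((if false then true else (if (let u = false in u) then ((\v.true) 4) else (7 < 7))) && ((\w.(false && true)) (\p.p))))
step 4: [if@1.0] ((\x.((8 - (if x then 6 else 3)) < (if (0 < 7) then (let y = 3 in y) else 1))) ((if (let u = false in u) then ((\v.true) 4) else (7 < 7)) && ((\w.(false && true)) (\p.p))))
step 5: [let@1.0.0] ((\x.((8 - (if x then 6 else 3)) < (if (0 < 7) then (let y = 3 in y) else 1))) ((if false then ((\v.true) 4) else (7 < 7)) && ((\w.(false && true)) (\p.p))))
step 6: [if@1.0] ((\x.((8 - (if x then 6 else 3)) < (if (0 < 7) then (let y = 3 in y) else 1))) ((7 < 7) && ((\w.(false && true)) (\p.p))))
step 7: [delta@1.0] ((\x.((8 - (if x then 6 else 3)) < (if (0 < 7) then (let y = 3 in y) else 1))) (false && ((\w.(false && true)) (\p.p))))
step 8: [beta@1.1] ((\x.((8 - (if x then 6 else 3)) < (if (0 < 7) then (let y = 3 in y) else 1))) (false && (false && true)))
step 9: [delta@1.1] ((\x.((8 - (if x then 6 else 3)) < (if (0 < 7) then (let y = 3 in y) else 1))) (false && false))
step 10: [delta@1] ((\x.((8 - (if x then 6 else 3)) < (if (0 < 7) then (let y = 3 in y) else 1))) false)
step 11: [beta@root] ((8 - (if false then 6 else 3)) < (if (0 < 7) then (let y = 3 in y) else 1))
step 12: [if@0.1] ((8 - 3) < (if (0 < 7) then (let y = 3 in y) else 1))
step 13: [delta@0] (5 < (if (0 < 7) then (let y = 3 in y) else 1))

Answer: delta at 0 : (8 - 3)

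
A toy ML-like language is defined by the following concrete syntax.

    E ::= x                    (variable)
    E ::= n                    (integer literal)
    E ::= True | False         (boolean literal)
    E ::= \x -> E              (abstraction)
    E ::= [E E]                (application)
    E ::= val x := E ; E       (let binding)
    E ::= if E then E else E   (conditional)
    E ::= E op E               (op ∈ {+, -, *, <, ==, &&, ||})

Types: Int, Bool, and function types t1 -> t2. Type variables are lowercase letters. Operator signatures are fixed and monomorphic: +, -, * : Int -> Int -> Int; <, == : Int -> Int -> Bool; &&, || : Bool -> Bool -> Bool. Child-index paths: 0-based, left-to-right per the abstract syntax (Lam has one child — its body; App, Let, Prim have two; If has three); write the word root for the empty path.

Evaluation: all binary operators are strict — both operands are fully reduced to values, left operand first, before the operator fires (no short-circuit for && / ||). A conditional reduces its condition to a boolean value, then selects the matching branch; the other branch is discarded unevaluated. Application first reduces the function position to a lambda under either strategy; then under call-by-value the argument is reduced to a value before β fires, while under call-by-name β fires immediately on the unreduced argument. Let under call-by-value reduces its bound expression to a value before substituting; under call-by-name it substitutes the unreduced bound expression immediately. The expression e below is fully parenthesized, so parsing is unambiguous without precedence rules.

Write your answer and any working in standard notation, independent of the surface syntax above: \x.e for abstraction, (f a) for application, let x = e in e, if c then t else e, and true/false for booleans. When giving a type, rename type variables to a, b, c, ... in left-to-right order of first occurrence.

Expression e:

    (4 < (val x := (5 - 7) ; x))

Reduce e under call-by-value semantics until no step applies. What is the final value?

Derivation:
step 0: (4 < (let x = (5 - 7) in x))
step 1: [delta@1.0] (4 < (let x = -2 in x))
step 2: [let@1] (4 < -2)
step 3: [delta@root] false

Answer: false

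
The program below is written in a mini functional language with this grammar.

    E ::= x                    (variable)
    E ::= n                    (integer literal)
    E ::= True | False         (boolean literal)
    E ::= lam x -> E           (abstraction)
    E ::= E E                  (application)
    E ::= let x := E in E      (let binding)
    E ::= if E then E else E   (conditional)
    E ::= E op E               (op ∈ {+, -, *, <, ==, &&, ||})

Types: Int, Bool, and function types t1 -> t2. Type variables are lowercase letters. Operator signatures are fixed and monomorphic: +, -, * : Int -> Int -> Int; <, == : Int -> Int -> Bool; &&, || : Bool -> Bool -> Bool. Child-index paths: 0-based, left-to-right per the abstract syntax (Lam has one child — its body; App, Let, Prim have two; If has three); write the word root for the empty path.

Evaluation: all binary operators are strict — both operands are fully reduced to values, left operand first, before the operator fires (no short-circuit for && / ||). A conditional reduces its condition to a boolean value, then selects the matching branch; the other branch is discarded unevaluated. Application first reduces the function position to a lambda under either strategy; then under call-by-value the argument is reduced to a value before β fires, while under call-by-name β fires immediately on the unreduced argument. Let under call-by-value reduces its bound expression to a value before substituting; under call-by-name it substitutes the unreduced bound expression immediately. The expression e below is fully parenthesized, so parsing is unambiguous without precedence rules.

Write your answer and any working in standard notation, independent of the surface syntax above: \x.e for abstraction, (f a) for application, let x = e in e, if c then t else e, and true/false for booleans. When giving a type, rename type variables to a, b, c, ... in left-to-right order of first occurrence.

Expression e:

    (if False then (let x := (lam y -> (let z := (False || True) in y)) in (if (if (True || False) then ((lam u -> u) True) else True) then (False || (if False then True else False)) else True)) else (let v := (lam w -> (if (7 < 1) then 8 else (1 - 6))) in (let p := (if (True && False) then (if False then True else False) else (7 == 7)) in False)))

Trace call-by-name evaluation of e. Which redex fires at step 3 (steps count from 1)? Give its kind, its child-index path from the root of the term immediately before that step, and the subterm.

Answer: let at root : (let p = (if (true && false) then (if false then true else false) else (7 == 7)) in false)

Working:
step 0: (if false then (let x = (\y.(let z = (false || true) in y)) in (if (if (true || false) then ((\u.u) true) else true) then (false || (if false then true else false)) else true)) else (let v = (\w.(if (7 < 1) then 8 else (1 - 6))) in (let p = (if (true && false) then (if false then true else false) else (7 == 7)) in false)))
step 1: [if@root] (let v = (\w.(if (7 < 1) then 8 else (1 - 6))) in (let p = (if (true && false) then (if false then true else false) else (7 == 7)) in false))
step 2: [let@root] (let p = (if (true && false) then (if false then true else false) else (7 == 7)) in false)
step 3: [let@root] false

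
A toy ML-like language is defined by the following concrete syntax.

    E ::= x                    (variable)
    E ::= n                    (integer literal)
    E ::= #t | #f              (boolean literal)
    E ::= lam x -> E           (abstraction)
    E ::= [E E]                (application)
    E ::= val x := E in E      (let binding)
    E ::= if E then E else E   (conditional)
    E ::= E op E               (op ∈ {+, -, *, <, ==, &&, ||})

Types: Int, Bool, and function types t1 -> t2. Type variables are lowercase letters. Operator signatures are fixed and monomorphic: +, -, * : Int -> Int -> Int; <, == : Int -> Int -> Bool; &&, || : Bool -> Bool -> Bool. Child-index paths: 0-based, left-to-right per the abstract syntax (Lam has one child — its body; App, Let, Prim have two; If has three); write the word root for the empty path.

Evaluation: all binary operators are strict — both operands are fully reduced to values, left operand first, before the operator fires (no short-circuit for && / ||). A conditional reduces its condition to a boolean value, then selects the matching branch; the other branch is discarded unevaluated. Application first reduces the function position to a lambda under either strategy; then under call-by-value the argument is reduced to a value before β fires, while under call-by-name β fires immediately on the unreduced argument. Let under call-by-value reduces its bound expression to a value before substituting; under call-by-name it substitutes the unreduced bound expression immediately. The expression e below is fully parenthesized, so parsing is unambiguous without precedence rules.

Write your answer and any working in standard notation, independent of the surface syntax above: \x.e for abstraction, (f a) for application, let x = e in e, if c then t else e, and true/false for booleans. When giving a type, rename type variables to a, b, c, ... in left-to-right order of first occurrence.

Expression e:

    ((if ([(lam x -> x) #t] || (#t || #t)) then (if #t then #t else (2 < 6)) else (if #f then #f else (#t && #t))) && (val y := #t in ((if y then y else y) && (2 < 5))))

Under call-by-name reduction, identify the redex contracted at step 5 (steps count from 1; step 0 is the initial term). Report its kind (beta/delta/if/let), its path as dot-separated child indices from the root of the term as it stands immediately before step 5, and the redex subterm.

Answer: if at 0 : (if true then true else (2 < 6))

Derivation:
step 0: ((if (((\x.x) true) || (true || true)) then (if true then true else (2 < 6)) else (if false then false else (true && true))) && (let y = true in ((if y then y else y) && (2 < 5))))
step 1: [beta@0.0.0] ((if (true || (true || true)) then (if true then true else (2 < 6)) else (if false then false else (true && true))) && (let y = true in ((if y then y else y) && (2 < 5))))
step 2: [delta@0.0.1] ((if (true || true) then (if true then true else (2 < 6)) else (if false then false else (true && true))) && (let y = true in ((if y then y else y) && (2 < 5))))
step 3: [delta@0.0] ((if true then (if true then true else (2 < 6)) else (if false then false else (true && true))) && (let y = true in ((if y then y else y) && (2 < 5))))
step 4: [if@0] ((if true then true else (2 < 6)) && (let y = true in ((if y then y else y) && (2 < 5))))
step 5: [if@0] (true && (let y = true in ((if y then y else y) && (2 < 5))))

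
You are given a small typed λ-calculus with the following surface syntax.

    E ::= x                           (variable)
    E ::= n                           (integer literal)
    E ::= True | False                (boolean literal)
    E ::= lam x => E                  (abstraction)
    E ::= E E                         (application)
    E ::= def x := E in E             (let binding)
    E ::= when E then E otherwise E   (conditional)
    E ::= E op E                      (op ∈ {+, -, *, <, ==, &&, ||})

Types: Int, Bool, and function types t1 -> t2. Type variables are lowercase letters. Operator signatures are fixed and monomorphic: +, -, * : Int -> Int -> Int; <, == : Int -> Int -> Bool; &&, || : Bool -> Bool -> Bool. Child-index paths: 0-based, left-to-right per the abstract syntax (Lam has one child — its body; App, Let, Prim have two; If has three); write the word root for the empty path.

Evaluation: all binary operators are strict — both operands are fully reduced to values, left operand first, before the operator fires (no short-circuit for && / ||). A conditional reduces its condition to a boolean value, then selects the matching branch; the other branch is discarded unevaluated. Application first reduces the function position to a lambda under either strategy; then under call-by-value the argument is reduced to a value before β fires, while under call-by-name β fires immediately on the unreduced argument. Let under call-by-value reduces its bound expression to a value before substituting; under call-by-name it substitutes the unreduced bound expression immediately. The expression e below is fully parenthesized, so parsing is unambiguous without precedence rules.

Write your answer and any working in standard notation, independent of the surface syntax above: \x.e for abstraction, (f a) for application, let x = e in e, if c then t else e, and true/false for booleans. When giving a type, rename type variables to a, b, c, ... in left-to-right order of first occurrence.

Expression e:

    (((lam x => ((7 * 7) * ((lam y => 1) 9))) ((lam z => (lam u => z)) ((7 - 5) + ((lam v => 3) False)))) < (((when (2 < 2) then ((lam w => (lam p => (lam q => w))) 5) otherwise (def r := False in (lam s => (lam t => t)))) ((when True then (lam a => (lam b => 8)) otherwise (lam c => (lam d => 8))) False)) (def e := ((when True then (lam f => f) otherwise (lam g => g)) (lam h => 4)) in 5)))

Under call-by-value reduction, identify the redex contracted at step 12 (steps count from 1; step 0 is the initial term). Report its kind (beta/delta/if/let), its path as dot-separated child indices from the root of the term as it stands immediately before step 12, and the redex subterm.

Working:
step 0: (((\x.((7 * 7) * ((\y.1) 9))) ((\z.(\u.z)) ((7 - 5) + ((\v.3) false)))) < (((if (2 < 2) then ((\w.(\p.(\q.w))) 5) else (let r = false in (\s.(\t.t)))) ((if true then (\a.(\b.8)) else (\c.(\d.8))) false)) (let e = ((if true then (\f.f) else (\g.g)) (\h.4)) in 5)))
step 1: [delta@0.1.1.0] (((\x.((7 * 7) * ((\y.1) 9))) ((\z.(\u.z)) (2 + ((\v.3) false)))) < (((if (2 < 2) then ((\w.(\p.(\q.w))) 5) else (let r = false in (\s.(\t.t)))) ((if true then (\a.(\b.8)) else (\c.(\d.8))) false)) (let e = ((if true then (\f.f) else (\g.g)) (\h.4)) in 5)))
step 2: [beta@0.1.1.1] (((\x.((7 * 7) * ((\y.1) 9))) ((\z.(\u.z)) (2 + 3))) < (((if (2 < 2) then ((\w.(\p.(\q.w))) 5) else (let r = false in (\s.(\t.t)))) ((if true then (\a.(\b.8)) else (\c.(\d.8))) false)) (let e = ((if true then (\f.f) else (\g.g)) (\h.4)) in 5)))
step 3: [delta@0.1.1] (((\x.((7 * 7) * ((\y.1) 9))) ((\z.(\u.z)) 5)) < (((if (2 < 2) then ((\w.(\p.(\q.w))) 5) else (let r = false in (\s.(\t.t)))) ((if true then (\a.(\b.8)) else (\c.(\d.8))) false)) (let e = ((if true then (\f.f) else (\g.g)) (\h.4)) in 5)))
step 4: [beta@0.1] (((\x.((7 * 7) * ((\y.1) 9))) (\u.5)) < (((if (2 < 2) then ((\w.(\p.(\q.w))) 5) else (let r = false in (\s.(\t.t)))) ((if true then (\a.(\b.8)) else (\c.(\d.8))) false)) (let e = ((if true then (\f.f) else (\g.g)) (\h.4)) in 5)))
step 5: [beta@0] (((7 * 7) * ((\y.1) 9)) < (((if (2 < 2) then ((\w.(\p.(\q.w))) 5) else (let r = false in (\s.(\t.t)))) ((if true then (\a.(\b.8)) else (\c.(\d.8))) false)) (let e = ((if true then (\f.f) else (\g.g)) (\h.4)) in 5)))
step 6: [delta@0.0] ((49 * ((\y.1) 9)) < (((if (2 < 2) then ((\w.(\p.(\q.w))) 5) else (let r = false in (\s.(\t.t)))) ((if true then (\a.(\b.8)) else (\c.(\d.8))) false)) (let e = ((if true then (\f.f) else (\g.g)) (\h.4)) in 5)))
step 7: [beta@0.1] ((49 * 1) < (((if (2 < 2) then ((\w.(\p.(\q.w))) 5) else (let r = false in (\s.(\t.t)))) ((if true then (\a.(\b.8)) else (\c.(\d.8))) false)) (let e = ((if true then (\f.f) else (\g.g)) (\h.4)) in 5)))
step 8: [delta@0] (49 < (((if (2 < 2) then ((\w.(\p.(\q.w))) 5) else (let r = false in (\s.(\t.t)))) ((if true then (\a.(\b.8)) else (\c.(\d.8))) false)) (let e = ((if true then (\f.f) else (\g.g)) (\h.4)) in 5)))
step 9: [delta@1.0.0.0] (49 < (((if false then ((\w.(\p.(\q.w))) 5) else (let r = false in (\s.(\t.t)))) ((if true then (\a.(\b.8)) else (\c.(\d.8))) false)) (let e = ((if true then (\f.f) else (\g.g)) (\h.4)) in 5)))
step 10: [if@1.0.0] (49 < (((let r = false in (\s.(\t.t))) ((if true then (\a.(\b.8)) else (\c.(\d.8))) false)) (let e = ((if true then (\f.f) else (\g.g)) (\h.4)) in 5)))
step 11: [let@1.0.0] (49 < (((\s.(\t.t)) ((if true then (\a.(\b.8)) else (\c.(\d.8))) false)) (let e = ((if true then (\f.f) else (\g.g)) (\h.4)) in 5)))
step 12: [if@1.0.1.0] (49 < (((\s.(\t.t)) ((\a.(\b.8)) false)) (let e = ((if true then (\f.f) else (\g.g)) (\h.4)) in 5)))

Answer: if at 1.0.1.0 : (if true then (\a.(\b.8)) else (\c.(\d.8)))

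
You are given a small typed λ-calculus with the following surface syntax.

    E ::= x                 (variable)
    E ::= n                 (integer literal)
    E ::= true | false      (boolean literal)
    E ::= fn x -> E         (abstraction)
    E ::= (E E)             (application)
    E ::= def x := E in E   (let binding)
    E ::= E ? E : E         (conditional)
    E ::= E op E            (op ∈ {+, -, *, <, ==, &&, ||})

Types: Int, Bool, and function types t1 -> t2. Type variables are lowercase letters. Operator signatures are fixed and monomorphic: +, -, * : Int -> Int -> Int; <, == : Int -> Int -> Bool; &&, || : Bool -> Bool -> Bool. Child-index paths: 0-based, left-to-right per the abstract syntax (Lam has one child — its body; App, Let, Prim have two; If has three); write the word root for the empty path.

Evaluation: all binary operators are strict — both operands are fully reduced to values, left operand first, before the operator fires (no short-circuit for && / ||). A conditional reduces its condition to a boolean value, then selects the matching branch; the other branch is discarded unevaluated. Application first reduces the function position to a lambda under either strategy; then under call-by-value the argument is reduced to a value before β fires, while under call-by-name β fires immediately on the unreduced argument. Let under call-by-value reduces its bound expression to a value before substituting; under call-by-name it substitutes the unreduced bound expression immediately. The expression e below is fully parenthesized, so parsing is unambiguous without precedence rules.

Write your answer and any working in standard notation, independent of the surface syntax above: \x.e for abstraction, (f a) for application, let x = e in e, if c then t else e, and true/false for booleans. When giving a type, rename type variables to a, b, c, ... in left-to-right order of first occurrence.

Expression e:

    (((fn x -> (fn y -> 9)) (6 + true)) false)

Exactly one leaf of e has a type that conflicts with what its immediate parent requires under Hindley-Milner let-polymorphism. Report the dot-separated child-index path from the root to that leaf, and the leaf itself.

Answer: 0.1.1 : true

Working:
\y._ : b -> Int
\x._ : a -> b -> Int
  unify Int ~ Int
  unify Bool ~ Int
  FAIL: mismatch Bool ~ Int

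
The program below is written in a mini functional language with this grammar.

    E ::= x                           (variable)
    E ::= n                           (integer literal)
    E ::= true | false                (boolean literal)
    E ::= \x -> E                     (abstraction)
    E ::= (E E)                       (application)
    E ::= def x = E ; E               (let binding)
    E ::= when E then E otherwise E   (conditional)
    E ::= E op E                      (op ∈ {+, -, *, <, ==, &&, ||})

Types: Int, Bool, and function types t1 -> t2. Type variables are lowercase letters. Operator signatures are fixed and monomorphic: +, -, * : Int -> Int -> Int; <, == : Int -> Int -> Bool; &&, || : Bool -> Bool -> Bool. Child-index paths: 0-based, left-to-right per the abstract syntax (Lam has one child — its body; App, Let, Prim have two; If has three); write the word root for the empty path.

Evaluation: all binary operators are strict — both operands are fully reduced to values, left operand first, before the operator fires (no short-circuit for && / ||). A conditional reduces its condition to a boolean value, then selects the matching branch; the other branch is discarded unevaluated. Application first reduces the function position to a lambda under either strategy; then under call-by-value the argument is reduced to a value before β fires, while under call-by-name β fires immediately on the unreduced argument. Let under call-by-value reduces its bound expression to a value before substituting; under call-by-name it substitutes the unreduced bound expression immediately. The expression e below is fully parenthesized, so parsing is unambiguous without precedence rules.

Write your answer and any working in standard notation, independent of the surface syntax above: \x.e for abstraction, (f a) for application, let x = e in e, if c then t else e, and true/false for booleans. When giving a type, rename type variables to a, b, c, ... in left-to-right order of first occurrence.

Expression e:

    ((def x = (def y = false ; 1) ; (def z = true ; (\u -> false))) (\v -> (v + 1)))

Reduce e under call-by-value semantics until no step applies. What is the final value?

Working:
step 0: ((let x = (let y = false in 1) in (let z = true in (\u.false))) (\v.(v + 1)))
step 1: [let@0.0] ((let x = 1 in (let z = true in (\u.false))) (\v.(v + 1)))
step 2: [let@0] ((let z = true in (\u.false)) (\v.(v + 1)))
step 3: [let@0] ((\u.false) (\v.(v + 1)))
step 4: [beta@root] false

Answer: false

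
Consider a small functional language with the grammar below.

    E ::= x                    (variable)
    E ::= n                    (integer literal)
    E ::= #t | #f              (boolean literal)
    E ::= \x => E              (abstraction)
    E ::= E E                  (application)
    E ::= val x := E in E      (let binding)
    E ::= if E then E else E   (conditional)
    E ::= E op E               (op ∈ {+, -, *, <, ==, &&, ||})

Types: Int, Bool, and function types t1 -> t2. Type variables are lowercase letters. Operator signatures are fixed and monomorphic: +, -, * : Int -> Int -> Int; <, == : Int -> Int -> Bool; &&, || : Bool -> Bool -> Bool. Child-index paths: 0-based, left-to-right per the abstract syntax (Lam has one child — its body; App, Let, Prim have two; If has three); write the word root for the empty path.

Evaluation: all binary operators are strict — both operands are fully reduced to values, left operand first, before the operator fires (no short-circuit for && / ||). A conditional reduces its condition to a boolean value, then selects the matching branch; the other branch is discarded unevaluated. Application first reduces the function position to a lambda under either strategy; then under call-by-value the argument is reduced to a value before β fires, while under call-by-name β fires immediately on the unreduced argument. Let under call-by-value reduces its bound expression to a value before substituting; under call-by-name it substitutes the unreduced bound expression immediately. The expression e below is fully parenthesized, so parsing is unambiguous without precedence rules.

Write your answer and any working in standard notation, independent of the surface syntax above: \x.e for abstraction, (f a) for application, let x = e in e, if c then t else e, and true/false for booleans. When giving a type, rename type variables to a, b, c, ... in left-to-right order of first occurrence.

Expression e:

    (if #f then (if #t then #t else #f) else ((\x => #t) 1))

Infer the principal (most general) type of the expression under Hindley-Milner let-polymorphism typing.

Derivation:
  unify Bool ~ Bool
  unify Bool ~ Bool
  unify Bool ~ Bool
\x._ : a -> Bool
  unify a -> Bool ~ Int -> b
  unify a ~ Int
  unify Bool ~ b
_ _ : Bool
  unify Bool ~ Bool

Answer: Bool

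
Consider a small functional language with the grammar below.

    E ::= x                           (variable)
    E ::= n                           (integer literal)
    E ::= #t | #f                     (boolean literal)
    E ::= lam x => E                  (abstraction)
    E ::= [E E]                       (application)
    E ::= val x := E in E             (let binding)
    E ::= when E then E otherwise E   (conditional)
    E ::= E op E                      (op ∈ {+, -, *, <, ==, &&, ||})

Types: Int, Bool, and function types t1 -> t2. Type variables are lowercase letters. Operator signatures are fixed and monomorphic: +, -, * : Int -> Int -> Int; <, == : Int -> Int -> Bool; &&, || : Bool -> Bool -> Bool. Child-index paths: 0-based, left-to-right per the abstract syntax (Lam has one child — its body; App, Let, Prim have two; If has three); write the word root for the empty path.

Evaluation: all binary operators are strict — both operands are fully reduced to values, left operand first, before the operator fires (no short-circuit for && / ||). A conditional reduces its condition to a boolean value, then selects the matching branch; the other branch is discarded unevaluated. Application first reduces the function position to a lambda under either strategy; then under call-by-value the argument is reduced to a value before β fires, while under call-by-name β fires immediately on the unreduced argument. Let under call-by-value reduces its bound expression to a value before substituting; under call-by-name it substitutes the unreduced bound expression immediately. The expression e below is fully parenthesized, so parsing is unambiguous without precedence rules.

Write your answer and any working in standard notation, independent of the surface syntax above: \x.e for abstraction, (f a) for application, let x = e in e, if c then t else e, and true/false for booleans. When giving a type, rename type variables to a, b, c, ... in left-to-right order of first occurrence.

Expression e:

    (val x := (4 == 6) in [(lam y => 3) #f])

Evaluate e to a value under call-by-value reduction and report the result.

Working:
step 0: (let x = (4 == 6) in ((\y.3) false))
step 1: [delta@0] (let x = false in ((\y.3) false))
step 2: [let@root] ((\y.3) false)
step 3: [beta@root] 3

Answer: 3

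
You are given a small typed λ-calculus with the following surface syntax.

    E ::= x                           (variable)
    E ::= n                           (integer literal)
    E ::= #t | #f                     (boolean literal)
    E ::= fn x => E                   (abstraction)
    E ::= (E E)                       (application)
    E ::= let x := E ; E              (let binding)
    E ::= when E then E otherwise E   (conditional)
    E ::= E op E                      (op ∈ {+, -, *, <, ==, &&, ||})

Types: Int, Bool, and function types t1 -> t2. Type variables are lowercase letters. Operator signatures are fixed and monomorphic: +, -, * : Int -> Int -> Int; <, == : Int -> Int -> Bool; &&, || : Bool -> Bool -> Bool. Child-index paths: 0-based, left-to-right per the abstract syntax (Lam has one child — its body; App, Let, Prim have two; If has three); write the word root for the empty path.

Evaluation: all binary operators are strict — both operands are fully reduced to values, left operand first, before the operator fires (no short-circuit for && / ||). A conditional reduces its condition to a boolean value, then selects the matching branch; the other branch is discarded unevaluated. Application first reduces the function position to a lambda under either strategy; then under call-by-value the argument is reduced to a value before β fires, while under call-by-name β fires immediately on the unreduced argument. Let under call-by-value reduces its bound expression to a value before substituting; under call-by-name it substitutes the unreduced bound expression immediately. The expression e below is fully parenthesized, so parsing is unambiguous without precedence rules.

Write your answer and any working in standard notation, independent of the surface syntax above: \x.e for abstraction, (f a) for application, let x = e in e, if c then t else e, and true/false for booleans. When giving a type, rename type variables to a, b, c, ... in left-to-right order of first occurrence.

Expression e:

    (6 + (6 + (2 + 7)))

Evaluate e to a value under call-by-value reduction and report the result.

Working:
step 0: (6 + (6 + (2 + 7)))
step 1: [delta@1.1] (6 + (6 + 9))
step 2: [delta@1] (6 + 15)
step 3: [delta@root] 21

Answer: 21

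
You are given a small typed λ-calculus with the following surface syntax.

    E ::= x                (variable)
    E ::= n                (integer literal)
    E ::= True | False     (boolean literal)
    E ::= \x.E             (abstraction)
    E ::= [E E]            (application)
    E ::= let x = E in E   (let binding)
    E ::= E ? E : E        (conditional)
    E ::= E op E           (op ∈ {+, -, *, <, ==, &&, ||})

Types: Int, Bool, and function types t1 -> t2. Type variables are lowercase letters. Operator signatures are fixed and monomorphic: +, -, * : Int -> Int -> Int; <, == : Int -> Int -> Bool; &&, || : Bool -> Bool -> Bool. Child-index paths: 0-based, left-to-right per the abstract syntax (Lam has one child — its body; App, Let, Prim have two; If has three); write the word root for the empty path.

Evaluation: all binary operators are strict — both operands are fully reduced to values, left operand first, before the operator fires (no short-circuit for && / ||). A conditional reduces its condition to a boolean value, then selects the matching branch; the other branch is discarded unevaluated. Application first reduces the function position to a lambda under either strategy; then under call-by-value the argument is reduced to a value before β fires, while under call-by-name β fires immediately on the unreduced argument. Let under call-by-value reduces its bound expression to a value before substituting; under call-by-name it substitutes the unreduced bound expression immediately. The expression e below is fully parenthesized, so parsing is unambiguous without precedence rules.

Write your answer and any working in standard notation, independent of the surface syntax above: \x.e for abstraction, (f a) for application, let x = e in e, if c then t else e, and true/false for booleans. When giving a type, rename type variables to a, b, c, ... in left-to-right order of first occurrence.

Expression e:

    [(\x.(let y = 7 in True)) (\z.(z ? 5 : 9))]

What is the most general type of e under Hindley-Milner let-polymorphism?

Derivation:
let y : Int
\x._ : a -> Bool
z : b
  unify b ~ Bool
  unify Int ~ Int
\z._ : Bool -> Int
  unify a -> Bool ~ (Bool -> Int) -> c
  unify a ~ Bool -> Int
  unify Bool ~ c
_ _ : Bool

Answer: Bool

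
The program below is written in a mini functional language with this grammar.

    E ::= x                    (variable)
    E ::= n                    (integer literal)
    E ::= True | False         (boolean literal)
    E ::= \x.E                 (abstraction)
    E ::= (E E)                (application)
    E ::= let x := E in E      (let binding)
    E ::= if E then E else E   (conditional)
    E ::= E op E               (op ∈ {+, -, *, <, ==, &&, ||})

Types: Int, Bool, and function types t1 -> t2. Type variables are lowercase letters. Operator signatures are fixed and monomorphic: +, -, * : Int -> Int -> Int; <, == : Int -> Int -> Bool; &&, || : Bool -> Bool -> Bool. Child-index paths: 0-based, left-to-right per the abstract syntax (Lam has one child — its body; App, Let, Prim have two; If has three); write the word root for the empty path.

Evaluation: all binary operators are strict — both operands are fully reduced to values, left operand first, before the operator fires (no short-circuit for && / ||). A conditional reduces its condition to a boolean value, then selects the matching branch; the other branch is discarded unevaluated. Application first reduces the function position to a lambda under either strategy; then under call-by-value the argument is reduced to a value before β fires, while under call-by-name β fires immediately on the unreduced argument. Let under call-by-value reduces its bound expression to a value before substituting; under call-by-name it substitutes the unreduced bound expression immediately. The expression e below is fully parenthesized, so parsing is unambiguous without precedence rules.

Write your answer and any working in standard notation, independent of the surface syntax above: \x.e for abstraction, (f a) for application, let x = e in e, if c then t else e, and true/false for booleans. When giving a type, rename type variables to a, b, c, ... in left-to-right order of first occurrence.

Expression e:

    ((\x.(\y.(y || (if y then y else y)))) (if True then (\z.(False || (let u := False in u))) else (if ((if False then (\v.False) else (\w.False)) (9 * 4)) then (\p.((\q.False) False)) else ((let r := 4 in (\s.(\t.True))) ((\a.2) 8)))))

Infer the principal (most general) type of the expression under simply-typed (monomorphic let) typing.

Answer: Bool -> Bool

Working:
y : b
  unify b ~ Bool
y : Bool
  unify Bool ~ Bool
y : Bool
y : Bool
  unify Bool ~ Bool
  unify Bool ~ Bool
\y._ : Bool -> Bool
\x._ : a -> Bool -> Bool
  unify Bool ~ Bool
  unify Bool ~ Bool
let u : Bool
u : Bool
  unify Bool ~ Bool
\z._ : c -> Bool
  unify Bool ~ Bool
\v._ : d -> Bool
\w._ : e -> Bool
  unify d -> Bool ~ e -> Bool
  unify d ~ e
  unify Bool ~ Bool
  unify Int ~ Int
  unify Int ~ Int
  unify e -> Bool ~ Int -> f
  unify e ~ Int
  unify Bool ~ f
_ _ : Bool
  unify Bool ~ Bool
\q._ : h -> Bool
  unify h -> Bool ~ Bool -> i
  unify h ~ Bool
  unify Bool ~ i
_ _ : Bool
\p._ : g -> Bool
let r : Int
\t._ : k -> Bool
\s._ : j -> k -> Bool
\a._ : l -> Int
  unify l -> Int ~ Int -> m
  unify l ~ Int
  unify Int ~ m
_ _ : Int
  unify j -> k -> Bool ~ Int -> n
  unify j ~ Int
  unify k -> Bool ~ n
_ _ : k -> Bool
  unify g -> Bool ~ k -> Bool
  unify g ~ k
  unify Bool ~ Bool
  unify c -> Bool ~ k -> Bool
  unify c ~ k
  unify Bool ~ Bool
  unify a -> Bool -> Bool ~ (k -> Bool) -> o
  unify a ~ k -> Bool
  unify Bool -> Bool ~ o
_ _ : Bool -> Bool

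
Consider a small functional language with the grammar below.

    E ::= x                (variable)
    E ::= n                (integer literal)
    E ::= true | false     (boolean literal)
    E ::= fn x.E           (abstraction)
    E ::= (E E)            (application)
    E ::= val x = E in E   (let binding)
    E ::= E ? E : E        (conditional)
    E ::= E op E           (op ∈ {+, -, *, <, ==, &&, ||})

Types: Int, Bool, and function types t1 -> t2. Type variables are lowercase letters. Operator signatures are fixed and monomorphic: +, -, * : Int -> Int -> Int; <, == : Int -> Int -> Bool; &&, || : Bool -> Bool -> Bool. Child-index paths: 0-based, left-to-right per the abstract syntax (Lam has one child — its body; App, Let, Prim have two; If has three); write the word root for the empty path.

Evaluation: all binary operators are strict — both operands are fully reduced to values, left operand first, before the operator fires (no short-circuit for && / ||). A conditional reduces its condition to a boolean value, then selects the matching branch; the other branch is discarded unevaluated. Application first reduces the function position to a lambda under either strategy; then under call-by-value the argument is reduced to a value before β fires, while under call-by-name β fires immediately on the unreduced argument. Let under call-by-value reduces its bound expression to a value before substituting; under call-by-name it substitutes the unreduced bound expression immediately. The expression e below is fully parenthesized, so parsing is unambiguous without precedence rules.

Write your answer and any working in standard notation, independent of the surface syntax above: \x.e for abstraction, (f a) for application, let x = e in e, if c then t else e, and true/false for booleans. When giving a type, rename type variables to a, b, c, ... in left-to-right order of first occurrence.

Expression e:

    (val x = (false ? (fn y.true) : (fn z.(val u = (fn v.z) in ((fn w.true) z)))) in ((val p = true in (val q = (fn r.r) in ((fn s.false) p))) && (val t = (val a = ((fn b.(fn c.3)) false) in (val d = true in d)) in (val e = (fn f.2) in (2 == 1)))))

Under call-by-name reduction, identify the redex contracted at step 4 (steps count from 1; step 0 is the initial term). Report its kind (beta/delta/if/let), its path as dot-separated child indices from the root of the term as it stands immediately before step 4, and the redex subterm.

Derivation:
step 0: (let x = (if false then (\y.true) else (\z.(let u = (\v.z) in ((\w.true) z)))) in ((let p = true in (let q = (\r.r) in ((\s.false) p))) && (let t = (let a = ((\b.(\c.3)) false) in (let d = true in d)) in (let e = (\f.2) in (2 == 1)))))
step 1: [let@root] ((let p = true in (let q = (\r.r) in ((\s.false) p))) && (let t = (let a = ((\b.(\c.3)) false) in (let d = true in d)) in (let e = (\f.2) in (2 == 1))))
step 2: [let@0] ((let q = (\r.r) in ((\s.false) true)) && (let t = (let a = ((\b.(\c.3)) false) in (let d = true in d)) in (let e = (\f.2) in (2 == 1))))
step 3: [let@0] (((\s.false) true) && (let t = (let a = ((\b.(\c.3)) false) in (let d = true in d)) in (let e = (\f.2) in (2 == 1))))
step 4: [beta@0] (false && (let t = (let a = ((\b.(\c.3)) false) in (let d = true in d)) in (let e = (\f.2) in (2 == 1))))

Answer: beta at 0 : ((\s.false) true)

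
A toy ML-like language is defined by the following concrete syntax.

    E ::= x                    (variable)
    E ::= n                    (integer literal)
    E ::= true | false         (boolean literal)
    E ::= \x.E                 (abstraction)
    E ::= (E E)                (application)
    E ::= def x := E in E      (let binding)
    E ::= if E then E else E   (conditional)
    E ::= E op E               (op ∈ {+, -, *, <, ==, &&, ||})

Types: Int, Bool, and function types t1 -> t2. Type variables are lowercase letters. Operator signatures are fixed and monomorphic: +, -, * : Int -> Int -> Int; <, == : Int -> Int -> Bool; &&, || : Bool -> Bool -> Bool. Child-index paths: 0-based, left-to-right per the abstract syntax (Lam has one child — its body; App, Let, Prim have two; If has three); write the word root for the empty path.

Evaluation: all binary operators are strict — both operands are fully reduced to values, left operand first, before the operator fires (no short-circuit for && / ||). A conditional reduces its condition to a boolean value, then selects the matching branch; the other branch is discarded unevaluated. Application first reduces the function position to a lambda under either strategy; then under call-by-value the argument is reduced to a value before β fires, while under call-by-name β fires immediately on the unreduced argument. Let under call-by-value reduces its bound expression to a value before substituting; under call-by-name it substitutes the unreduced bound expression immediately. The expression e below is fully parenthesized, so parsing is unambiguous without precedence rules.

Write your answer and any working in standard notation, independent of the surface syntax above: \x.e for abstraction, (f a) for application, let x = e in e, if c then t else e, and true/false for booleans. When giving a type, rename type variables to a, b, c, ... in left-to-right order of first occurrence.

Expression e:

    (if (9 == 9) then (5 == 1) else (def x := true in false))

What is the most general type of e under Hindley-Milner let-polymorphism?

Derivation:
  unify Int ~ Int
  unify Int ~ Int
  unify Bool ~ Bool
  unify Int ~ Int
  unify Int ~ Int
let x : Bool
  unify Bool ~ Bool

Answer: Bool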